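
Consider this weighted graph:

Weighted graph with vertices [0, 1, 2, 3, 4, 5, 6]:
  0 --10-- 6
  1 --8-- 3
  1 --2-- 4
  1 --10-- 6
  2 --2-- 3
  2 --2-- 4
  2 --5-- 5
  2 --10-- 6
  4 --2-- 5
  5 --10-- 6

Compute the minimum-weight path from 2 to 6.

Using Dijkstra's algorithm from vertex 2:
Shortest path: 2 -> 6
Total weight: 10 = 10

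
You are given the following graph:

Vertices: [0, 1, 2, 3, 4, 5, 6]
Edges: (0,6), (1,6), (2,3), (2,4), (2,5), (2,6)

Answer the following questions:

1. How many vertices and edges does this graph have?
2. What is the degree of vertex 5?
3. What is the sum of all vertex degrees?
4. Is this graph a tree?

Count: 7 vertices, 6 edges.
Vertex 5 has neighbors [2], degree = 1.
Handshaking lemma: 2 * 6 = 12.
A graph is a tree iff it is connected and has exactly n-1 edges. This graph is connected (all 7 vertices in one component) and has 7-1 = 6 edges. It is a tree.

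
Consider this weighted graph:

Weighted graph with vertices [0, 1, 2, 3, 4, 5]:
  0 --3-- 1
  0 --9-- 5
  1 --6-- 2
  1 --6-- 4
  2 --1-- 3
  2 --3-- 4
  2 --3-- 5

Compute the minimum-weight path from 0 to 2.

Using Dijkstra's algorithm from vertex 0:
Shortest path: 0 -> 1 -> 2
Total weight: 3 + 6 = 9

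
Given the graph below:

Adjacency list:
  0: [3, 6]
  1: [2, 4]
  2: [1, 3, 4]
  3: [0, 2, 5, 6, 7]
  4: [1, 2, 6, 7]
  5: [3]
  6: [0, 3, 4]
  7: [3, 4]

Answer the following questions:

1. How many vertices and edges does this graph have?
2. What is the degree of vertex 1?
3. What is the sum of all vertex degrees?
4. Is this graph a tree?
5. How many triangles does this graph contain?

Count: 8 vertices, 11 edges.
Vertex 1 has neighbors [2, 4], degree = 2.
Handshaking lemma: 2 * 11 = 22.
A tree on 8 vertices has 7 edges. This graph has 11 edges (4 extra). Not a tree.
Number of triangles = 2.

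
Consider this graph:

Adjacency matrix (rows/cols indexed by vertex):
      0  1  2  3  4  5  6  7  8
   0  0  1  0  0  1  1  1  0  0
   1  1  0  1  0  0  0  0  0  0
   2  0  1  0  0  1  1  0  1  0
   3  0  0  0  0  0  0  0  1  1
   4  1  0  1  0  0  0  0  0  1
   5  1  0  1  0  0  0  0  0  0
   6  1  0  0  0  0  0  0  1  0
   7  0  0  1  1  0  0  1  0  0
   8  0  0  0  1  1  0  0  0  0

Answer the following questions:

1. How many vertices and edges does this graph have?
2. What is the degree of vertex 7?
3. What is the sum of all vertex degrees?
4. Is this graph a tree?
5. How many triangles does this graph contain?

Count: 9 vertices, 12 edges.
Vertex 7 has neighbors [2, 3, 6], degree = 3.
Handshaking lemma: 2 * 12 = 24.
A tree on 9 vertices has 8 edges. This graph has 12 edges (4 extra). Not a tree.
Number of triangles = 0.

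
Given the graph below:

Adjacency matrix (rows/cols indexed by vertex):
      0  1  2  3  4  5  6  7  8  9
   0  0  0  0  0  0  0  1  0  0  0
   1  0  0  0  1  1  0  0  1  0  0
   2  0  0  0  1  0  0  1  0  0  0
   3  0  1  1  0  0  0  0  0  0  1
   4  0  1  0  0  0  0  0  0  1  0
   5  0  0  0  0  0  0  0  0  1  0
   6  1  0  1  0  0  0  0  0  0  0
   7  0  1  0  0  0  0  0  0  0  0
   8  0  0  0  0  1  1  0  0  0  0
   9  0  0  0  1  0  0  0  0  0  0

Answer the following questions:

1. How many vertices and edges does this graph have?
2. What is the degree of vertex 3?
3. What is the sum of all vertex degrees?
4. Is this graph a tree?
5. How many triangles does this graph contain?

Count: 10 vertices, 9 edges.
Vertex 3 has neighbors [1, 2, 9], degree = 3.
Handshaking lemma: 2 * 9 = 18.
A graph is a tree iff it is connected and has exactly n-1 edges. This graph is connected (all 10 vertices in one component) and has 10-1 = 9 edges. It is a tree.
Number of triangles = 0.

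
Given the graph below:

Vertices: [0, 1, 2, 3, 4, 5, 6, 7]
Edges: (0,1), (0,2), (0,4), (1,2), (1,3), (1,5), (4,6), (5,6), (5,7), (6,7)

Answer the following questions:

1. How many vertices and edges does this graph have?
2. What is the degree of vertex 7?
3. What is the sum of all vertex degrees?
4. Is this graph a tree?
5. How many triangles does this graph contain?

Count: 8 vertices, 10 edges.
Vertex 7 has neighbors [5, 6], degree = 2.
Handshaking lemma: 2 * 10 = 20.
A tree on 8 vertices has 7 edges. This graph has 10 edges (3 extra). Not a tree.
Number of triangles = 2.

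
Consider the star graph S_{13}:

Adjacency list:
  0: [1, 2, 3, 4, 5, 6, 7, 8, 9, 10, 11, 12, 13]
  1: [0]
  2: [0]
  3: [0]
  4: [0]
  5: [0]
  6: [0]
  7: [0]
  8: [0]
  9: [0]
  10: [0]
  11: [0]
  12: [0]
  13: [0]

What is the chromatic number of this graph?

S_{13} has one hub adjacent to 13 leaves; leaves are pairwise non-adjacent.
Color the hub 0 and every leaf 1.
Chromatic number = 2.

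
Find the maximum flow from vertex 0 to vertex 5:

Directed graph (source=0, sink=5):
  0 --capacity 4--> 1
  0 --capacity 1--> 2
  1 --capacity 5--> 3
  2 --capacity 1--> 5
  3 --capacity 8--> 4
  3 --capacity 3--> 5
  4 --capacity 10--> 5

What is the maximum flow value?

Computing max flow:
  Flow on (0->1): 4/4
  Flow on (0->2): 1/1
  Flow on (1->3): 4/5
  Flow on (2->5): 1/1
  Flow on (3->4): 1/8
  Flow on (3->5): 3/3
  Flow on (4->5): 1/10
Maximum flow = 5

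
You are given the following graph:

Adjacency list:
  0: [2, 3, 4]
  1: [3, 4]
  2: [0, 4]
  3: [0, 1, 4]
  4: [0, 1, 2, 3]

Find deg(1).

Vertex 1 has neighbors [3, 4], so deg(1) = 2.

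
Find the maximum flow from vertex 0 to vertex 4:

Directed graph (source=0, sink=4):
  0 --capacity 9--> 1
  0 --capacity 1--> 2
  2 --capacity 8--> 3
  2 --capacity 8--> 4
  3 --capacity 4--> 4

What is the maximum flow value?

Computing max flow:
  Flow on (0->2): 1/1
  Flow on (2->4): 1/8
Maximum flow = 1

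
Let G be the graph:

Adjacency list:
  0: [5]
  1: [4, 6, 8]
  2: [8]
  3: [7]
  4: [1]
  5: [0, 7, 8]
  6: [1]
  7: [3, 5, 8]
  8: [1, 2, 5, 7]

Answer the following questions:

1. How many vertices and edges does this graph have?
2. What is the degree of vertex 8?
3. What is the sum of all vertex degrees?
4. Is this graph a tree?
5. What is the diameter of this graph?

Count: 9 vertices, 9 edges.
Vertex 8 has neighbors [1, 2, 5, 7], degree = 4.
Handshaking lemma: 2 * 9 = 18.
A tree on 9 vertices has 8 edges. This graph has 9 edges (1 extra). Not a tree.
Diameter (longest shortest path) = 4.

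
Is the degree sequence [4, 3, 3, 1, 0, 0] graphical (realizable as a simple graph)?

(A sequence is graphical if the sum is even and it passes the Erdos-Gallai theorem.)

Sum of degrees = 11. Sum is odd, so the sequence is NOT graphical.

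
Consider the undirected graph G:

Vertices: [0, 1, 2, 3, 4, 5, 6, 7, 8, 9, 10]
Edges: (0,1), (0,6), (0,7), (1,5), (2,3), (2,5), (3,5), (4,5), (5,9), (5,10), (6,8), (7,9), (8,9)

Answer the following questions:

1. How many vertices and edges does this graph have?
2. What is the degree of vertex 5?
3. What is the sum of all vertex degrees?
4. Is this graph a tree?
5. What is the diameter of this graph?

Count: 11 vertices, 13 edges.
Vertex 5 has neighbors [1, 2, 3, 4, 9, 10], degree = 6.
Handshaking lemma: 2 * 13 = 26.
A tree on 11 vertices has 10 edges. This graph has 13 edges (3 extra). Not a tree.
Diameter (longest shortest path) = 4.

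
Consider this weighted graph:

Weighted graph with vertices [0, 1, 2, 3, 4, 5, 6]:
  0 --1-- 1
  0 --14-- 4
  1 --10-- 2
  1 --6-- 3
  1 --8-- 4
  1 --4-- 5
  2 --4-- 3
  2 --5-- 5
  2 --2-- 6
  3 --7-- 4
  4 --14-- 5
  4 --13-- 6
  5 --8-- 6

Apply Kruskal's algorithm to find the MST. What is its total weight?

Applying Kruskal's algorithm (sort edges by weight, add if no cycle):
  Add (0,1) w=1
  Add (2,6) w=2
  Add (1,5) w=4
  Add (2,3) w=4
  Add (2,5) w=5
  Skip (1,3) w=6 (creates cycle)
  Add (3,4) w=7
  Skip (1,4) w=8 (creates cycle)
  Skip (5,6) w=8 (creates cycle)
  Skip (1,2) w=10 (creates cycle)
  Skip (4,6) w=13 (creates cycle)
  Skip (0,4) w=14 (creates cycle)
  Skip (4,5) w=14 (creates cycle)
MST weight = 23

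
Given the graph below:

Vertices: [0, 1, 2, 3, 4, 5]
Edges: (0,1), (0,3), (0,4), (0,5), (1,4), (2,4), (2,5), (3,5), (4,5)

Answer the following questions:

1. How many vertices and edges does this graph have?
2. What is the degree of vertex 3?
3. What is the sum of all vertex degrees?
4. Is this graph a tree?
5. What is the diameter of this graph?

Count: 6 vertices, 9 edges.
Vertex 3 has neighbors [0, 5], degree = 2.
Handshaking lemma: 2 * 9 = 18.
A tree on 6 vertices has 5 edges. This graph has 9 edges (4 extra). Not a tree.
Diameter (longest shortest path) = 2.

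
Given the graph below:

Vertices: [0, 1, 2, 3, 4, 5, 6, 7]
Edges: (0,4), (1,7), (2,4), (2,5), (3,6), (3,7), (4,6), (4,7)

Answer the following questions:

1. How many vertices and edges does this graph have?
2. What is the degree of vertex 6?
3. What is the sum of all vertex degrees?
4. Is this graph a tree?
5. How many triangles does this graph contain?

Count: 8 vertices, 8 edges.
Vertex 6 has neighbors [3, 4], degree = 2.
Handshaking lemma: 2 * 8 = 16.
A tree on 8 vertices has 7 edges. This graph has 8 edges (1 extra). Not a tree.
Number of triangles = 0.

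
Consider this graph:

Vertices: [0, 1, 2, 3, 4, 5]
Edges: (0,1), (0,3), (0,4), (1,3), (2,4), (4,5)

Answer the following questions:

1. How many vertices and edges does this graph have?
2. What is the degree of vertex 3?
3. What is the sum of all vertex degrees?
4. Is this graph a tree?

Count: 6 vertices, 6 edges.
Vertex 3 has neighbors [0, 1], degree = 2.
Handshaking lemma: 2 * 6 = 12.
A tree on 6 vertices has 5 edges. This graph has 6 edges (1 extra). Not a tree.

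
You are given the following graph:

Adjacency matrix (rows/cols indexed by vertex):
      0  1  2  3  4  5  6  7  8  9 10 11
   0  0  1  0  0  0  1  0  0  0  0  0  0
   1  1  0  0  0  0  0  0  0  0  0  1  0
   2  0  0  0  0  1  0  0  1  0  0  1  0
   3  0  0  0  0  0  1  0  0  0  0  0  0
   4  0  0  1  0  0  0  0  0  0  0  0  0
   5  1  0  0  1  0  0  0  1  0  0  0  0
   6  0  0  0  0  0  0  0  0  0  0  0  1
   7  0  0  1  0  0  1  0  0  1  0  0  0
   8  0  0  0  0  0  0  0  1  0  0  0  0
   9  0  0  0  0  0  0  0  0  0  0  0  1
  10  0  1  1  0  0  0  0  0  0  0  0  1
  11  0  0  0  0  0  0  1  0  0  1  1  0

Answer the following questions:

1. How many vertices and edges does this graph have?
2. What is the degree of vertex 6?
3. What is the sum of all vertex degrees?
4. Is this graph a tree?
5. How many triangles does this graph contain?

Count: 12 vertices, 12 edges.
Vertex 6 has neighbors [11], degree = 1.
Handshaking lemma: 2 * 12 = 24.
A tree on 12 vertices has 11 edges. This graph has 12 edges (1 extra). Not a tree.
Number of triangles = 0.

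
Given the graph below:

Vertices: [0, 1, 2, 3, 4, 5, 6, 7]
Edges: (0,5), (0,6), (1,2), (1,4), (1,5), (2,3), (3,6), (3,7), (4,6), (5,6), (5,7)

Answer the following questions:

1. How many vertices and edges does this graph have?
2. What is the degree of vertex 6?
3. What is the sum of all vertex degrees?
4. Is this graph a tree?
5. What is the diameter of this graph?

Count: 8 vertices, 11 edges.
Vertex 6 has neighbors [0, 3, 4, 5], degree = 4.
Handshaking lemma: 2 * 11 = 22.
A tree on 8 vertices has 7 edges. This graph has 11 edges (4 extra). Not a tree.
Diameter (longest shortest path) = 3.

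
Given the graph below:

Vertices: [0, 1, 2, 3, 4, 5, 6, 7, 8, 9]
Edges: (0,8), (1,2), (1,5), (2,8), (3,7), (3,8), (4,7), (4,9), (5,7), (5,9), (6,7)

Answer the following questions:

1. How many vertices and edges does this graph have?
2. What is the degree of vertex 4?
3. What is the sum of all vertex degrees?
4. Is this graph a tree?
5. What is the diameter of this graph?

Count: 10 vertices, 11 edges.
Vertex 4 has neighbors [7, 9], degree = 2.
Handshaking lemma: 2 * 11 = 22.
A tree on 10 vertices has 9 edges. This graph has 11 edges (2 extra). Not a tree.
Diameter (longest shortest path) = 5.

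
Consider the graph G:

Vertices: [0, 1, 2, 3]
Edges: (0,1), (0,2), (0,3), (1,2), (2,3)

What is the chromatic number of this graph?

The graph has a maximum clique of size 3 (lower bound on chromatic number).
A valid 3-coloring: {0: 0, 1: 2, 2: 1, 3: 2}.
Chromatic number = 3.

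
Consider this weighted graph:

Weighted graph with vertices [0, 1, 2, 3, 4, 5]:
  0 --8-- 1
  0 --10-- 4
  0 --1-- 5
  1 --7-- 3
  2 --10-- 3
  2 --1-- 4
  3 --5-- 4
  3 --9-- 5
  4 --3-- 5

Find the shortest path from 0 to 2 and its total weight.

Using Dijkstra's algorithm from vertex 0:
Shortest path: 0 -> 5 -> 4 -> 2
Total weight: 1 + 3 + 1 = 5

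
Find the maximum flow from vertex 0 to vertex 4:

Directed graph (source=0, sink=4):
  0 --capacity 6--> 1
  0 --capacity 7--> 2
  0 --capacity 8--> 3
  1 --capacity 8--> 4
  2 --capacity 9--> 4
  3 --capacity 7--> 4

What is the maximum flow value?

Computing max flow:
  Flow on (0->1): 6/6
  Flow on (0->2): 7/7
  Flow on (0->3): 7/8
  Flow on (1->4): 6/8
  Flow on (2->4): 7/9
  Flow on (3->4): 7/7
Maximum flow = 20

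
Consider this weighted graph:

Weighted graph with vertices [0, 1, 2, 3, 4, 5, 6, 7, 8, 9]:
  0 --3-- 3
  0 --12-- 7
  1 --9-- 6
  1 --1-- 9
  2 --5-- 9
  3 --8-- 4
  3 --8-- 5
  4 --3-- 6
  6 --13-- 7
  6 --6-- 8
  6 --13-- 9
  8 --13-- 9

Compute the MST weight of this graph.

Applying Kruskal's algorithm (sort edges by weight, add if no cycle):
  Add (1,9) w=1
  Add (0,3) w=3
  Add (4,6) w=3
  Add (2,9) w=5
  Add (6,8) w=6
  Add (3,4) w=8
  Add (3,5) w=8
  Add (1,6) w=9
  Add (0,7) w=12
  Skip (6,9) w=13 (creates cycle)
  Skip (6,7) w=13 (creates cycle)
  Skip (8,9) w=13 (creates cycle)
MST weight = 55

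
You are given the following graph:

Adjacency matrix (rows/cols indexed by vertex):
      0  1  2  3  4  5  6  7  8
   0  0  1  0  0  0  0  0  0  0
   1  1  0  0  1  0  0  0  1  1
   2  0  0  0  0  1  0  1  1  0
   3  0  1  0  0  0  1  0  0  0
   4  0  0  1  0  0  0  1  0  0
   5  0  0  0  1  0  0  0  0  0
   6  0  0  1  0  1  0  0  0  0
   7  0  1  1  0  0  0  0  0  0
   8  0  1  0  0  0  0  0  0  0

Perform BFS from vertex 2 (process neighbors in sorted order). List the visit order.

BFS from vertex 2 (neighbors processed in ascending order):
Visit order: 2, 4, 6, 7, 1, 0, 3, 8, 5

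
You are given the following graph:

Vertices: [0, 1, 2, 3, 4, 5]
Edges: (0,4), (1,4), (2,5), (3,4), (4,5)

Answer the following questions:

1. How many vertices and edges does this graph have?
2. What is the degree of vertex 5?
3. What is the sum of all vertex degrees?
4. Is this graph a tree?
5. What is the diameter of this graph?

Count: 6 vertices, 5 edges.
Vertex 5 has neighbors [2, 4], degree = 2.
Handshaking lemma: 2 * 5 = 10.
A graph is a tree iff it is connected and has exactly n-1 edges. This graph is connected (all 6 vertices in one component) and has 6-1 = 5 edges. It is a tree.
Diameter (longest shortest path) = 3.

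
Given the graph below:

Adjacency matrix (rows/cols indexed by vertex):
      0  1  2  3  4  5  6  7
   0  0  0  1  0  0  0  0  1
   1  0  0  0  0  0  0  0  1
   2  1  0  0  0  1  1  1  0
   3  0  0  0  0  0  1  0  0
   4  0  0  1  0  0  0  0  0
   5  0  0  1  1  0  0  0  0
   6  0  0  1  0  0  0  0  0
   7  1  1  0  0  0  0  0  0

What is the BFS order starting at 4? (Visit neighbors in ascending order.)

BFS from vertex 4 (neighbors processed in ascending order):
Visit order: 4, 2, 0, 5, 6, 7, 3, 1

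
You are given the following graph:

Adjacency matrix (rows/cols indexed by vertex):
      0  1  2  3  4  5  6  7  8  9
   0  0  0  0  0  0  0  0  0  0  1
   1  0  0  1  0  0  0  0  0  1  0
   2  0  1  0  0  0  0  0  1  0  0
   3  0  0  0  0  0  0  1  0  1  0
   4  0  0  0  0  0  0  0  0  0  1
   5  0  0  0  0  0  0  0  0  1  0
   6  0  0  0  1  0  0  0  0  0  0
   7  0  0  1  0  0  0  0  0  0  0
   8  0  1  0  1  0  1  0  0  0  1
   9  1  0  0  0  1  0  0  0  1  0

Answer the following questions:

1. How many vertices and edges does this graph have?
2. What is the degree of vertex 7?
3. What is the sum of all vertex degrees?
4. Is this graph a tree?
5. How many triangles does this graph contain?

Count: 10 vertices, 9 edges.
Vertex 7 has neighbors [2], degree = 1.
Handshaking lemma: 2 * 9 = 18.
A graph is a tree iff it is connected and has exactly n-1 edges. This graph is connected (all 10 vertices in one component) and has 10-1 = 9 edges. It is a tree.
Number of triangles = 0.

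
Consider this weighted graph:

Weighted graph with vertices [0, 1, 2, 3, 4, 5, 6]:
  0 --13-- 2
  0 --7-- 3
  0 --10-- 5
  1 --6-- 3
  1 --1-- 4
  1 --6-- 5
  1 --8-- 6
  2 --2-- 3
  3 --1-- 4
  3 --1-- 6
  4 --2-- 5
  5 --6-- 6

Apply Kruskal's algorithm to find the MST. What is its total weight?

Applying Kruskal's algorithm (sort edges by weight, add if no cycle):
  Add (1,4) w=1
  Add (3,4) w=1
  Add (3,6) w=1
  Add (2,3) w=2
  Add (4,5) w=2
  Skip (1,5) w=6 (creates cycle)
  Skip (1,3) w=6 (creates cycle)
  Skip (5,6) w=6 (creates cycle)
  Add (0,3) w=7
  Skip (1,6) w=8 (creates cycle)
  Skip (0,5) w=10 (creates cycle)
  Skip (0,2) w=13 (creates cycle)
MST weight = 14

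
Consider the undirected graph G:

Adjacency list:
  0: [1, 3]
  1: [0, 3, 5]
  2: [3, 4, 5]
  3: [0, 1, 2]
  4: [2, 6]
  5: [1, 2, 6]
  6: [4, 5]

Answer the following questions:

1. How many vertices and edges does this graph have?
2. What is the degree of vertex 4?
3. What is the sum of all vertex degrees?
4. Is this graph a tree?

Count: 7 vertices, 9 edges.
Vertex 4 has neighbors [2, 6], degree = 2.
Handshaking lemma: 2 * 9 = 18.
A tree on 7 vertices has 6 edges. This graph has 9 edges (3 extra). Not a tree.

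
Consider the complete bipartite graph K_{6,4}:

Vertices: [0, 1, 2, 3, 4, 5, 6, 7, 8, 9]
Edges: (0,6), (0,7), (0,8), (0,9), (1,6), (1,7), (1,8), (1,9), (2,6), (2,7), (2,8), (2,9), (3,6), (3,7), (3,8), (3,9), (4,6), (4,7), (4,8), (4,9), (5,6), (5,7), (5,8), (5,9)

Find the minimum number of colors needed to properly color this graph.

K_{6,4} is bipartite: vertices split into two independent sets of size 6 and 4.
Color one set 0, the other 1. No adjacent vertices share a color.
Chromatic number = 2.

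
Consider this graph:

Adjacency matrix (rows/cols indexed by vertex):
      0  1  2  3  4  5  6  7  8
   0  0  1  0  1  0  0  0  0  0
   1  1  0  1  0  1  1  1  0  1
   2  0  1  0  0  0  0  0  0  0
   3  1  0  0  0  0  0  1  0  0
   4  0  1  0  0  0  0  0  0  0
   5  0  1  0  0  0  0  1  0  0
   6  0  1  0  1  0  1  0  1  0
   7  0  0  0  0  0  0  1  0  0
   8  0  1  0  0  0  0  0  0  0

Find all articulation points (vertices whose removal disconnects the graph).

An articulation point is a vertex whose removal disconnects the graph.
Articulation points: [1, 6]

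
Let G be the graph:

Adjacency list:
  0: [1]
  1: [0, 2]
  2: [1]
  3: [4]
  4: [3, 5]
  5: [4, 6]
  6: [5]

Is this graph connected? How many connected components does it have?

Checking connectivity: the graph has 2 connected component(s).
Components: [[0, 1, 2], [3, 4, 5, 6]]. The graph is NOT connected.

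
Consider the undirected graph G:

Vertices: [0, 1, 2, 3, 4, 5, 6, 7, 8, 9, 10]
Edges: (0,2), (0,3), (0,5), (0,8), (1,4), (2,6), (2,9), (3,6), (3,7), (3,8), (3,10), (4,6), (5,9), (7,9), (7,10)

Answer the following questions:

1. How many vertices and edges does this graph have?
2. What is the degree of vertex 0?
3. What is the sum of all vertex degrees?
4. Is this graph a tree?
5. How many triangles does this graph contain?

Count: 11 vertices, 15 edges.
Vertex 0 has neighbors [2, 3, 5, 8], degree = 4.
Handshaking lemma: 2 * 15 = 30.
A tree on 11 vertices has 10 edges. This graph has 15 edges (5 extra). Not a tree.
Number of triangles = 2.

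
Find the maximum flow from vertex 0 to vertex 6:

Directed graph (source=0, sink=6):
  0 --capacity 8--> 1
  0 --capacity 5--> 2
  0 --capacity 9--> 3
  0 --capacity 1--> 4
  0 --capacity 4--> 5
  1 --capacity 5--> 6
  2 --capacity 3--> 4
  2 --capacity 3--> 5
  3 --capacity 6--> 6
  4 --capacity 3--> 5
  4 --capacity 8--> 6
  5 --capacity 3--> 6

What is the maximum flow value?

Computing max flow:
  Flow on (0->1): 5/8
  Flow on (0->2): 3/5
  Flow on (0->3): 6/9
  Flow on (0->4): 1/1
  Flow on (0->5): 3/4
  Flow on (1->6): 5/5
  Flow on (2->4): 3/3
  Flow on (3->6): 6/6
  Flow on (4->6): 4/8
  Flow on (5->6): 3/3
Maximum flow = 18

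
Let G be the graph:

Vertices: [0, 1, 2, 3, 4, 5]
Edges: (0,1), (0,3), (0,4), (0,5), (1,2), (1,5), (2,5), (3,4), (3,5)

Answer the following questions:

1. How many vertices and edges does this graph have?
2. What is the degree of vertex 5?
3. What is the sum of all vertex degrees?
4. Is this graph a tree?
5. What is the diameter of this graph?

Count: 6 vertices, 9 edges.
Vertex 5 has neighbors [0, 1, 2, 3], degree = 4.
Handshaking lemma: 2 * 9 = 18.
A tree on 6 vertices has 5 edges. This graph has 9 edges (4 extra). Not a tree.
Diameter (longest shortest path) = 3.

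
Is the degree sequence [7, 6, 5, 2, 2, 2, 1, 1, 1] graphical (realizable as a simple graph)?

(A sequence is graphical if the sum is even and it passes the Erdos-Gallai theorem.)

Sum of degrees = 27. Sum is odd, so the sequence is NOT graphical.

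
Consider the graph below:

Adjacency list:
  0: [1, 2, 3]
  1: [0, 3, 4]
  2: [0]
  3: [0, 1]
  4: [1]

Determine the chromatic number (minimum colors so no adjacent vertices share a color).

The graph has a maximum clique of size 3 (lower bound on chromatic number).
A valid 3-coloring: {0: 0, 1: 1, 2: 1, 3: 2, 4: 0}.
Chromatic number = 3.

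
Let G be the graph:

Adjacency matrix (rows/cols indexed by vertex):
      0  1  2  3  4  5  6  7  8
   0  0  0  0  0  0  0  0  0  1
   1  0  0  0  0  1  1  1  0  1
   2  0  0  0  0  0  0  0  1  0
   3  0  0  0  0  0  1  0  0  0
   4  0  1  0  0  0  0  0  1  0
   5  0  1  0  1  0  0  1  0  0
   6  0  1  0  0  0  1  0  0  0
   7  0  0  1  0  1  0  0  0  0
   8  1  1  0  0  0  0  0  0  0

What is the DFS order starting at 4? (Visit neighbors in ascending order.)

DFS from vertex 4 (neighbors processed in ascending order):
Visit order: 4, 1, 5, 3, 6, 8, 0, 7, 2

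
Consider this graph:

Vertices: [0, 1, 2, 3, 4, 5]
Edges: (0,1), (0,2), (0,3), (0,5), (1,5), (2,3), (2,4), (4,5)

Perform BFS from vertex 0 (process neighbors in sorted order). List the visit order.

BFS from vertex 0 (neighbors processed in ascending order):
Visit order: 0, 1, 2, 3, 5, 4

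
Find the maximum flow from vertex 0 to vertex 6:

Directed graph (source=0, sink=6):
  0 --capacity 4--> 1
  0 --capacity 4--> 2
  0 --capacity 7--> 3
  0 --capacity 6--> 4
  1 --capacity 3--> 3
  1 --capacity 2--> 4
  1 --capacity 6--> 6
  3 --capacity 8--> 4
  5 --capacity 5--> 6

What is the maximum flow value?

Computing max flow:
  Flow on (0->1): 4/4
  Flow on (1->6): 4/6
Maximum flow = 4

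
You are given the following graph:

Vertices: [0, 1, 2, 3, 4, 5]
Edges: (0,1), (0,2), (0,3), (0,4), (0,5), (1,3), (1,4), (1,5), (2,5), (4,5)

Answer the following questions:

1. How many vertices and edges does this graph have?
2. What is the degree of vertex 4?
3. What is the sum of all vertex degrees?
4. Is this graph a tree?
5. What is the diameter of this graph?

Count: 6 vertices, 10 edges.
Vertex 4 has neighbors [0, 1, 5], degree = 3.
Handshaking lemma: 2 * 10 = 20.
A tree on 6 vertices has 5 edges. This graph has 10 edges (5 extra). Not a tree.
Diameter (longest shortest path) = 2.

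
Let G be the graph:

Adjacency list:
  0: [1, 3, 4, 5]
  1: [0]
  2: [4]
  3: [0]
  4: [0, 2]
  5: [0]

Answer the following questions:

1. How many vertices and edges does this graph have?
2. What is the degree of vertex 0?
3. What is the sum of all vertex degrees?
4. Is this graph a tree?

Count: 6 vertices, 5 edges.
Vertex 0 has neighbors [1, 3, 4, 5], degree = 4.
Handshaking lemma: 2 * 5 = 10.
A graph is a tree iff it is connected and has exactly n-1 edges. This graph is connected (all 6 vertices in one component) and has 6-1 = 5 edges. It is a tree.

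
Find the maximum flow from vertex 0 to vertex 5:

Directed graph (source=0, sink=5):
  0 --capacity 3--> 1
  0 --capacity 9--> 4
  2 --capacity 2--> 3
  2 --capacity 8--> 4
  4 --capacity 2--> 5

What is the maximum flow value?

Computing max flow:
  Flow on (0->4): 2/9
  Flow on (4->5): 2/2
Maximum flow = 2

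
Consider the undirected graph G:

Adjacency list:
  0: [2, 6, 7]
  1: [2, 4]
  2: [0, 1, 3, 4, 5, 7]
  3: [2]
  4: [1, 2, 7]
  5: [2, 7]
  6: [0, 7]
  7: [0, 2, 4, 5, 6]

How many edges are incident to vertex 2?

Vertex 2 has neighbors [0, 1, 3, 4, 5, 7], so deg(2) = 6.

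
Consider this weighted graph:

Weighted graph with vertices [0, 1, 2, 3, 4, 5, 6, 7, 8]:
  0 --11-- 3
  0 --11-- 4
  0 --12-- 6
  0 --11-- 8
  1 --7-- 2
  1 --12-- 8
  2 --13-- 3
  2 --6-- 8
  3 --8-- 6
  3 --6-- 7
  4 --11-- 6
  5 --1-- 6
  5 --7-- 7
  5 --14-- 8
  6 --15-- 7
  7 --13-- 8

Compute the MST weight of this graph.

Applying Kruskal's algorithm (sort edges by weight, add if no cycle):
  Add (5,6) w=1
  Add (2,8) w=6
  Add (3,7) w=6
  Add (1,2) w=7
  Add (5,7) w=7
  Skip (3,6) w=8 (creates cycle)
  Add (0,8) w=11
  Add (0,4) w=11
  Add (0,3) w=11
  Skip (4,6) w=11 (creates cycle)
  Skip (0,6) w=12 (creates cycle)
  Skip (1,8) w=12 (creates cycle)
  Skip (2,3) w=13 (creates cycle)
  Skip (7,8) w=13 (creates cycle)
  Skip (5,8) w=14 (creates cycle)
  Skip (6,7) w=15 (creates cycle)
MST weight = 60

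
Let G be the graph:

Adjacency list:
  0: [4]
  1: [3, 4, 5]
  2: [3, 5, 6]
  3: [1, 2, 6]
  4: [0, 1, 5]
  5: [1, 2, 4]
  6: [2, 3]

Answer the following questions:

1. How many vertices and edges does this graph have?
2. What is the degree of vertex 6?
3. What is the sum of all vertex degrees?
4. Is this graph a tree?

Count: 7 vertices, 9 edges.
Vertex 6 has neighbors [2, 3], degree = 2.
Handshaking lemma: 2 * 9 = 18.
A tree on 7 vertices has 6 edges. This graph has 9 edges (3 extra). Not a tree.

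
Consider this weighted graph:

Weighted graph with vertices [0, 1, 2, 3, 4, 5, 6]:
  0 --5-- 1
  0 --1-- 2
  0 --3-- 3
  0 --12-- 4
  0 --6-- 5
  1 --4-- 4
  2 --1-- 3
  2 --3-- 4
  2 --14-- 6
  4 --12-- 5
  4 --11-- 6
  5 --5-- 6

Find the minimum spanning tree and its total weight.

Applying Kruskal's algorithm (sort edges by weight, add if no cycle):
  Add (0,2) w=1
  Add (2,3) w=1
  Skip (0,3) w=3 (creates cycle)
  Add (2,4) w=3
  Add (1,4) w=4
  Skip (0,1) w=5 (creates cycle)
  Add (5,6) w=5
  Add (0,5) w=6
  Skip (4,6) w=11 (creates cycle)
  Skip (0,4) w=12 (creates cycle)
  Skip (4,5) w=12 (creates cycle)
  Skip (2,6) w=14 (creates cycle)
MST weight = 20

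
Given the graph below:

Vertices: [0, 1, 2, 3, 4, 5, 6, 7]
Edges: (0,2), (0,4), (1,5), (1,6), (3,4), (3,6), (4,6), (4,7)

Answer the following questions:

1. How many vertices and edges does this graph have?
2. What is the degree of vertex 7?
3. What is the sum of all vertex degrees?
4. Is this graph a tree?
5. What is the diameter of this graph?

Count: 8 vertices, 8 edges.
Vertex 7 has neighbors [4], degree = 1.
Handshaking lemma: 2 * 8 = 16.
A tree on 8 vertices has 7 edges. This graph has 8 edges (1 extra). Not a tree.
Diameter (longest shortest path) = 5.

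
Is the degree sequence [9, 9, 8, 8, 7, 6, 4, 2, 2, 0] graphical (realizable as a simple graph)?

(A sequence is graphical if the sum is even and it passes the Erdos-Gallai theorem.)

Sum of degrees = 55. Sum is odd, so the sequence is NOT graphical.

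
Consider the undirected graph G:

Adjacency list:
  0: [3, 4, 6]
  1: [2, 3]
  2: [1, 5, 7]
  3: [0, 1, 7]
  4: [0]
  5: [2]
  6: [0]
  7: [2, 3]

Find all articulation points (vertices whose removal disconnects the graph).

An articulation point is a vertex whose removal disconnects the graph.
Articulation points: [0, 2, 3]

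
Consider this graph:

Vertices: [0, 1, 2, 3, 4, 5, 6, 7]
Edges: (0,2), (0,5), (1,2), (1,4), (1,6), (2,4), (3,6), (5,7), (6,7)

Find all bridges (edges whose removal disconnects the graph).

A bridge is an edge whose removal increases the number of connected components.
Bridges found: (3,6)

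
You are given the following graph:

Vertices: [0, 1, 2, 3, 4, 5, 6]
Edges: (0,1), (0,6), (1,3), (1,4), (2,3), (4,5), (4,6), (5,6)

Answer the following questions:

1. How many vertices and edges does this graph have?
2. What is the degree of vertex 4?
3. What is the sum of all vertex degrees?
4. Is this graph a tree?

Count: 7 vertices, 8 edges.
Vertex 4 has neighbors [1, 5, 6], degree = 3.
Handshaking lemma: 2 * 8 = 16.
A tree on 7 vertices has 6 edges. This graph has 8 edges (2 extra). Not a tree.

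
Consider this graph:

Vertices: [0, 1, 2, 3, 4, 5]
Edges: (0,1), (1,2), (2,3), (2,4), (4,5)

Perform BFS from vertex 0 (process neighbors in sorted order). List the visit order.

BFS from vertex 0 (neighbors processed in ascending order):
Visit order: 0, 1, 2, 3, 4, 5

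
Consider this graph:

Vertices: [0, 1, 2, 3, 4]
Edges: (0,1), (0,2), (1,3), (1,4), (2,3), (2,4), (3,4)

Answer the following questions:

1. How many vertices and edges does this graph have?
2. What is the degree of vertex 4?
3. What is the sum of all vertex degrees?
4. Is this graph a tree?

Count: 5 vertices, 7 edges.
Vertex 4 has neighbors [1, 2, 3], degree = 3.
Handshaking lemma: 2 * 7 = 14.
A tree on 5 vertices has 4 edges. This graph has 7 edges (3 extra). Not a tree.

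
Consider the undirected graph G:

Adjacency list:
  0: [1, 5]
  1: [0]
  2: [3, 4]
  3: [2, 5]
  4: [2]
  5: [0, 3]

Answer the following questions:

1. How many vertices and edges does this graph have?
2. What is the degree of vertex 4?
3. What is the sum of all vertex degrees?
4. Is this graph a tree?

Count: 6 vertices, 5 edges.
Vertex 4 has neighbors [2], degree = 1.
Handshaking lemma: 2 * 5 = 10.
A graph is a tree iff it is connected and has exactly n-1 edges. This graph is connected (all 6 vertices in one component) and has 6-1 = 5 edges. It is a tree.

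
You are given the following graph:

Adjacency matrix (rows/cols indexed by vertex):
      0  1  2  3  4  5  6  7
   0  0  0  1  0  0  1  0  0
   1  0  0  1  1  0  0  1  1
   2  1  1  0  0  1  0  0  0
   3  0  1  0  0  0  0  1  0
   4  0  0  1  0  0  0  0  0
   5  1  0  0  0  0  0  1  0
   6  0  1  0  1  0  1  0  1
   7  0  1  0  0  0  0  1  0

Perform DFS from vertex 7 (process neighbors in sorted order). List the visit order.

DFS from vertex 7 (neighbors processed in ascending order):
Visit order: 7, 1, 2, 0, 5, 6, 3, 4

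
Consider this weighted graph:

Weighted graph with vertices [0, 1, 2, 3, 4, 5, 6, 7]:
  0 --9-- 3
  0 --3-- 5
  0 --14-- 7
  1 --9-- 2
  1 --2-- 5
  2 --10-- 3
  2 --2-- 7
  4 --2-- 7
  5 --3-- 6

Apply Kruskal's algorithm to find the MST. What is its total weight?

Applying Kruskal's algorithm (sort edges by weight, add if no cycle):
  Add (1,5) w=2
  Add (2,7) w=2
  Add (4,7) w=2
  Add (0,5) w=3
  Add (5,6) w=3
  Add (0,3) w=9
  Add (1,2) w=9
  Skip (2,3) w=10 (creates cycle)
  Skip (0,7) w=14 (creates cycle)
MST weight = 30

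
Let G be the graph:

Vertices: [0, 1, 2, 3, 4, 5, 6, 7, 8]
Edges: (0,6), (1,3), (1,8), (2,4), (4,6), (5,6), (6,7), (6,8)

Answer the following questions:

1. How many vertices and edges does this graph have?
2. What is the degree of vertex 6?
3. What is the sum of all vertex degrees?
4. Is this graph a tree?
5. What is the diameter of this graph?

Count: 9 vertices, 8 edges.
Vertex 6 has neighbors [0, 4, 5, 7, 8], degree = 5.
Handshaking lemma: 2 * 8 = 16.
A graph is a tree iff it is connected and has exactly n-1 edges. This graph is connected (all 9 vertices in one component) and has 9-1 = 8 edges. It is a tree.
Diameter (longest shortest path) = 5.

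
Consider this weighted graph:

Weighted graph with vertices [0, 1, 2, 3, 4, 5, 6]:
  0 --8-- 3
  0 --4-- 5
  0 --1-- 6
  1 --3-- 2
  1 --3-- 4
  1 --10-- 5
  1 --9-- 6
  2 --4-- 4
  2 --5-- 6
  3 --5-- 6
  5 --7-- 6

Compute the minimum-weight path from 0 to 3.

Using Dijkstra's algorithm from vertex 0:
Shortest path: 0 -> 6 -> 3
Total weight: 1 + 5 = 6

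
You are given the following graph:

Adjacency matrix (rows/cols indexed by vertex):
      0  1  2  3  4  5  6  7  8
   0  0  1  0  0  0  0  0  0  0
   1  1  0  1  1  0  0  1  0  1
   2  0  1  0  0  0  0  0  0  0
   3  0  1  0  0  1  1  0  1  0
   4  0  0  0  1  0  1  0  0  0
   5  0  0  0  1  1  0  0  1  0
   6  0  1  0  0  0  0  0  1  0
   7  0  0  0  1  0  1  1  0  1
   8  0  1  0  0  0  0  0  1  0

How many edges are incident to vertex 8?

Vertex 8 has neighbors [1, 7], so deg(8) = 2.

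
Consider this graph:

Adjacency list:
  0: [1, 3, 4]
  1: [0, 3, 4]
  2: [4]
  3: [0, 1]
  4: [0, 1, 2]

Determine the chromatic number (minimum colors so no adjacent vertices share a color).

The graph has a maximum clique of size 3 (lower bound on chromatic number).
A valid 3-coloring: {0: 0, 1: 1, 2: 0, 3: 2, 4: 2}.
Chromatic number = 3.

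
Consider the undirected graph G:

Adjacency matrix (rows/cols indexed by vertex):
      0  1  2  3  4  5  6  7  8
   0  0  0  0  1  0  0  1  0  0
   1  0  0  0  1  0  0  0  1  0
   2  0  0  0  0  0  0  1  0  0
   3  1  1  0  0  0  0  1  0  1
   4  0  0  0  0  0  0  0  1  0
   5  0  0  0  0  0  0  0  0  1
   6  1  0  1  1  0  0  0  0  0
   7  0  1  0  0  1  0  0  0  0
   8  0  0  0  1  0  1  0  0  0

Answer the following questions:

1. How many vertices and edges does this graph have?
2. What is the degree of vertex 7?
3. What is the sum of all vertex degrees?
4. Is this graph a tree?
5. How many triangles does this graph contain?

Count: 9 vertices, 9 edges.
Vertex 7 has neighbors [1, 4], degree = 2.
Handshaking lemma: 2 * 9 = 18.
A tree on 9 vertices has 8 edges. This graph has 9 edges (1 extra). Not a tree.
Number of triangles = 1.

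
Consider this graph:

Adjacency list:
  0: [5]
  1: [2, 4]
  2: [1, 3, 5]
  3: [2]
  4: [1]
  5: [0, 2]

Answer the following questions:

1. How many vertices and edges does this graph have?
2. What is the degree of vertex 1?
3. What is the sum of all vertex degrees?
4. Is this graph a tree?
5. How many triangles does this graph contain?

Count: 6 vertices, 5 edges.
Vertex 1 has neighbors [2, 4], degree = 2.
Handshaking lemma: 2 * 5 = 10.
A graph is a tree iff it is connected and has exactly n-1 edges. This graph is connected (all 6 vertices in one component) and has 6-1 = 5 edges. It is a tree.
Number of triangles = 0.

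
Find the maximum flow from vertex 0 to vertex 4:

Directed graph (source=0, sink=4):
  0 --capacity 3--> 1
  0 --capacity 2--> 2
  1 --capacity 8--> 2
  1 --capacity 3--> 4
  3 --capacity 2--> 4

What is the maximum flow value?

Computing max flow:
  Flow on (0->1): 3/3
  Flow on (1->4): 3/3
Maximum flow = 3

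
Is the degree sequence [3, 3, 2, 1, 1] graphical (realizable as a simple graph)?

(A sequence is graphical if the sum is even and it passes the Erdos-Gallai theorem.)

Sum of degrees = 10. Sum is even and passes Erdos-Gallai. The sequence IS graphical.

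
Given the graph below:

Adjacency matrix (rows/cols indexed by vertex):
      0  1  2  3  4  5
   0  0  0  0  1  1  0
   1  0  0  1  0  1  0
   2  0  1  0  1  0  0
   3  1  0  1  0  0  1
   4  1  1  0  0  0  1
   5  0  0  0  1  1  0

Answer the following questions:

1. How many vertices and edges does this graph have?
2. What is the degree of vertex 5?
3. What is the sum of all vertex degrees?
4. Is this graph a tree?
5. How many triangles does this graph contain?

Count: 6 vertices, 7 edges.
Vertex 5 has neighbors [3, 4], degree = 2.
Handshaking lemma: 2 * 7 = 14.
A tree on 6 vertices has 5 edges. This graph has 7 edges (2 extra). Not a tree.
Number of triangles = 0.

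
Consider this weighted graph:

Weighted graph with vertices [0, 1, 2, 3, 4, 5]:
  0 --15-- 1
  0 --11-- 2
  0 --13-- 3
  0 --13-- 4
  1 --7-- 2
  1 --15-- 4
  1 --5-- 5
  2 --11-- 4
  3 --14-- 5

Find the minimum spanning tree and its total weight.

Applying Kruskal's algorithm (sort edges by weight, add if no cycle):
  Add (1,5) w=5
  Add (1,2) w=7
  Add (0,2) w=11
  Add (2,4) w=11
  Skip (0,4) w=13 (creates cycle)
  Add (0,3) w=13
  Skip (3,5) w=14 (creates cycle)
  Skip (0,1) w=15 (creates cycle)
  Skip (1,4) w=15 (creates cycle)
MST weight = 47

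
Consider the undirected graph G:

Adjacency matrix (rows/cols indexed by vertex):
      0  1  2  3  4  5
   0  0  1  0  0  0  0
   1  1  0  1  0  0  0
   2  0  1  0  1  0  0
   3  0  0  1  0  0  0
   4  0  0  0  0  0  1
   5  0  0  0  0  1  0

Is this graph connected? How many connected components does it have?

Checking connectivity: the graph has 2 connected component(s).
Components: [[0, 1, 2, 3], [4, 5]]. The graph is NOT connected.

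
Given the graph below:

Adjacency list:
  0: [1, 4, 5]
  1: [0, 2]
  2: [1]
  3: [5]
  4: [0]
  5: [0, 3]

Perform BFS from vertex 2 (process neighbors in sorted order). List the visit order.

BFS from vertex 2 (neighbors processed in ascending order):
Visit order: 2, 1, 0, 4, 5, 3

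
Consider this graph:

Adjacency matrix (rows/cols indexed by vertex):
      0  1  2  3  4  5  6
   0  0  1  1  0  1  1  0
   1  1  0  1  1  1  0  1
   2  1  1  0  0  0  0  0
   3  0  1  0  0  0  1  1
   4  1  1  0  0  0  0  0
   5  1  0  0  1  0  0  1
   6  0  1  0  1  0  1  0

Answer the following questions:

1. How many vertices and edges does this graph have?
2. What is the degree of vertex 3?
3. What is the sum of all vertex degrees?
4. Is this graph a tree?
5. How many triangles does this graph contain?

Count: 7 vertices, 11 edges.
Vertex 3 has neighbors [1, 5, 6], degree = 3.
Handshaking lemma: 2 * 11 = 22.
A tree on 7 vertices has 6 edges. This graph has 11 edges (5 extra). Not a tree.
Number of triangles = 4.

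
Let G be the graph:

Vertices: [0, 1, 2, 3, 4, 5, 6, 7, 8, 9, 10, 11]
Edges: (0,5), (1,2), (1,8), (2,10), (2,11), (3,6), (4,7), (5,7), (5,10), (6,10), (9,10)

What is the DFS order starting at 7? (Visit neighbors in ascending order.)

DFS from vertex 7 (neighbors processed in ascending order):
Visit order: 7, 4, 5, 0, 10, 2, 1, 8, 11, 6, 3, 9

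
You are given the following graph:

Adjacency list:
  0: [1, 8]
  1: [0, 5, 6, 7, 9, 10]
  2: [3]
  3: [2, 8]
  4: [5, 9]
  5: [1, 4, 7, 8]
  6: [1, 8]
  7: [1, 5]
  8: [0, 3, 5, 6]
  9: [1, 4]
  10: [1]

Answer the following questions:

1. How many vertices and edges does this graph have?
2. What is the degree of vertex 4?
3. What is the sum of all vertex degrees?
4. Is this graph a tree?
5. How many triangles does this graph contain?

Count: 11 vertices, 14 edges.
Vertex 4 has neighbors [5, 9], degree = 2.
Handshaking lemma: 2 * 14 = 28.
A tree on 11 vertices has 10 edges. This graph has 14 edges (4 extra). Not a tree.
Number of triangles = 1.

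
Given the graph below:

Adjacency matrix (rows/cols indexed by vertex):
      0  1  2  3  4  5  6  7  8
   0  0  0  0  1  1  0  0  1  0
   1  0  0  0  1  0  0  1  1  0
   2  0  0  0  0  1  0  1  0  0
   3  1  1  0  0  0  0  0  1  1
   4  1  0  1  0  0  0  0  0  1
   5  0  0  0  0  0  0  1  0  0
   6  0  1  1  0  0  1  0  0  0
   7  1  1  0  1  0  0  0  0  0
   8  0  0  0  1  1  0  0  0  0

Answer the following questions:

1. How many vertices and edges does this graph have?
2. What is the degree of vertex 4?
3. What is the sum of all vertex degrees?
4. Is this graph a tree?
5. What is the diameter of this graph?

Count: 9 vertices, 12 edges.
Vertex 4 has neighbors [0, 2, 8], degree = 3.
Handshaking lemma: 2 * 12 = 24.
A tree on 9 vertices has 8 edges. This graph has 12 edges (4 extra). Not a tree.
Diameter (longest shortest path) = 4.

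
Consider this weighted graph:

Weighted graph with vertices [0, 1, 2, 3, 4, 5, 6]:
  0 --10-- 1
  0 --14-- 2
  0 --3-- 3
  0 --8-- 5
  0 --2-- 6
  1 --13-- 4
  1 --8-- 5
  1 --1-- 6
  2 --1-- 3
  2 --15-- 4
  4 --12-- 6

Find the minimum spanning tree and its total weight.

Applying Kruskal's algorithm (sort edges by weight, add if no cycle):
  Add (1,6) w=1
  Add (2,3) w=1
  Add (0,6) w=2
  Add (0,3) w=3
  Add (0,5) w=8
  Skip (1,5) w=8 (creates cycle)
  Skip (0,1) w=10 (creates cycle)
  Add (4,6) w=12
  Skip (1,4) w=13 (creates cycle)
  Skip (0,2) w=14 (creates cycle)
  Skip (2,4) w=15 (creates cycle)
MST weight = 27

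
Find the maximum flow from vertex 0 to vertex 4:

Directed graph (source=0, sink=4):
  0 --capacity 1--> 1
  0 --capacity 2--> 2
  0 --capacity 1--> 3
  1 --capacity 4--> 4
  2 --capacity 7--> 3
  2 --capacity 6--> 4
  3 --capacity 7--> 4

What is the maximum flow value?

Computing max flow:
  Flow on (0->1): 1/1
  Flow on (0->2): 2/2
  Flow on (0->3): 1/1
  Flow on (1->4): 1/4
  Flow on (2->4): 2/6
  Flow on (3->4): 1/7
Maximum flow = 4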